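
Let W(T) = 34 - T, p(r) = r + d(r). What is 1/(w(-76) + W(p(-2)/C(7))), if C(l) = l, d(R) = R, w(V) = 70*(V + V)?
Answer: -7/74238 ≈ -9.4291e-5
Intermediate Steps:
w(V) = 140*V (w(V) = 70*(2*V) = 140*V)
p(r) = 2*r (p(r) = r + r = 2*r)
1/(w(-76) + W(p(-2)/C(7))) = 1/(140*(-76) + (34 - 2*(-2)/7)) = 1/(-10640 + (34 - (-4)/7)) = 1/(-10640 + (34 - 1*(-4/7))) = 1/(-10640 + (34 + 4/7)) = 1/(-10640 + 242/7) = 1/(-74238/7) = -7/74238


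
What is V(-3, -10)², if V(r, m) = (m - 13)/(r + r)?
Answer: 529/36 ≈ 14.694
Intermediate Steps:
V(r, m) = (-13 + m)/(2*r) (V(r, m) = (-13 + m)/((2*r)) = (-13 + m)*(1/(2*r)) = (-13 + m)/(2*r))
V(-3, -10)² = ((½)*(-13 - 10)/(-3))² = ((½)*(-⅓)*(-23))² = (23/6)² = 529/36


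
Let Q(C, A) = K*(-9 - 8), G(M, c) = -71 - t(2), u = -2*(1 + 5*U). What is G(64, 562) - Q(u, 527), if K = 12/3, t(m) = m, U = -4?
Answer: -5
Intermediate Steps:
u = 38 (u = -2*(1 + 5*(-4)) = -2*(1 - 20) = -2*(-19) = 38)
G(M, c) = -73 (G(M, c) = -71 - 1*2 = -71 - 2 = -73)
K = 4 (K = 12*(⅓) = 4)
Q(C, A) = -68 (Q(C, A) = 4*(-9 - 8) = 4*(-17) = -68)
G(64, 562) - Q(u, 527) = -73 - 1*(-68) = -73 + 68 = -5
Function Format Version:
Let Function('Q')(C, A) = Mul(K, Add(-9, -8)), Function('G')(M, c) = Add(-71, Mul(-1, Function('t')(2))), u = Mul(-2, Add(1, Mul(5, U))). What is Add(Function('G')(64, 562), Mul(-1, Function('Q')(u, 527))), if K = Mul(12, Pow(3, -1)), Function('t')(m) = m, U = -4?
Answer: -5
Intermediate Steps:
u = 38 (u = Mul(-2, Add(1, Mul(5, -4))) = Mul(-2, Add(1, -20)) = Mul(-2, -19) = 38)
Function('G')(M, c) = -73 (Function('G')(M, c) = Add(-71, Mul(-1, 2)) = Add(-71, -2) = -73)
K = 4 (K = Mul(12, Rational(1, 3)) = 4)
Function('Q')(C, A) = -68 (Function('Q')(C, A) = Mul(4, Add(-9, -8)) = Mul(4, -17) = -68)
Add(Function('G')(64, 562), Mul(-1, Function('Q')(u, 527))) = Add(-73, Mul(-1, -68)) = Add(-73, 68) = -5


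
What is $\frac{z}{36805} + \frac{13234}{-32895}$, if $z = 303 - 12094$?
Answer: $- \frac{10293439}{14243535} \approx -0.72267$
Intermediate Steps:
$z = -11791$ ($z = 303 - 12094 = -11791$)
$\frac{z}{36805} + \frac{13234}{-32895} = - \frac{11791}{36805} + \frac{13234}{-32895} = \left(-11791\right) \frac{1}{36805} + 13234 \left(- \frac{1}{32895}\right) = - \frac{11791}{36805} - \frac{13234}{32895} = - \frac{10293439}{14243535}$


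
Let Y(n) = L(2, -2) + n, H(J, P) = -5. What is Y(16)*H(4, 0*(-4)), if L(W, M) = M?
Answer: -70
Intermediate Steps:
Y(n) = -2 + n
Y(16)*H(4, 0*(-4)) = (-2 + 16)*(-5) = 14*(-5) = -70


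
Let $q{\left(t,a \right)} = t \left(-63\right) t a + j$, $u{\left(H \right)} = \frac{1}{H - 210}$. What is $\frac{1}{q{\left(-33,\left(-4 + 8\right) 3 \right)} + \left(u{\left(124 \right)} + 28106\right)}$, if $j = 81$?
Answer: $- \frac{86}{68378343} \approx -1.2577 \cdot 10^{-6}$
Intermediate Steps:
$u{\left(H \right)} = \frac{1}{-210 + H}$
$q{\left(t,a \right)} = 81 - 63 a t^{2}$ ($q{\left(t,a \right)} = t \left(-63\right) t a + 81 = - 63 t t a + 81 = - 63 t^{2} a + 81 = - 63 a t^{2} + 81 = 81 - 63 a t^{2}$)
$\frac{1}{q{\left(-33,\left(-4 + 8\right) 3 \right)} + \left(u{\left(124 \right)} + 28106\right)} = \frac{1}{\left(81 - 63 \left(-4 + 8\right) 3 \left(-33\right)^{2}\right) + \left(\frac{1}{-210 + 124} + 28106\right)} = \frac{1}{\left(81 - 63 \cdot 4 \cdot 3 \cdot 1089\right) + \left(\frac{1}{-86} + 28106\right)} = \frac{1}{\left(81 - 756 \cdot 1089\right) + \left(- \frac{1}{86} + 28106\right)} = \frac{1}{\left(81 - 823284\right) + \frac{2417115}{86}} = \frac{1}{-823203 + \frac{2417115}{86}} = \frac{1}{- \frac{68378343}{86}} = - \frac{86}{68378343}$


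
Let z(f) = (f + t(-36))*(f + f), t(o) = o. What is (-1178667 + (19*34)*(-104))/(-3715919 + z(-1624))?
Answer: -1245851/1675761 ≈ -0.74345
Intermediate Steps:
z(f) = 2*f*(-36 + f) (z(f) = (f - 36)*(f + f) = (-36 + f)*(2*f) = 2*f*(-36 + f))
(-1178667 + (19*34)*(-104))/(-3715919 + z(-1624)) = (-1178667 + (19*34)*(-104))/(-3715919 + 2*(-1624)*(-36 - 1624)) = (-1178667 + 646*(-104))/(-3715919 + 2*(-1624)*(-1660)) = (-1178667 - 67184)/(-3715919 + 5391680) = -1245851/1675761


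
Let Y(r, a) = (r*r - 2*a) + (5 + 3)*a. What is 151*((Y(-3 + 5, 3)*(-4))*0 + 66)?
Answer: 9966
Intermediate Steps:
Y(r, a) = r**2 + 6*a (Y(r, a) = (r**2 - 2*a) + 8*a = r**2 + 6*a)
151*((Y(-3 + 5, 3)*(-4))*0 + 66) = 151*((((-3 + 5)**2 + 6*3)*(-4))*0 + 66) = 151*(((2**2 + 18)*(-4))*0 + 66) = 151*(((4 + 18)*(-4))*0 + 66) = 151*((22*(-4))*0 + 66) = 151*(-88*0 + 66) = 151*(0 + 66) = 151*66 = 9966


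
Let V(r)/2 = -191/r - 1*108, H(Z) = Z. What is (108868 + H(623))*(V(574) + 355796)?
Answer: 11173695494079/287 ≈ 3.8933e+10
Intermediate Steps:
V(r) = -216 - 382/r (V(r) = 2*(-191/r - 1*108) = 2*(-191/r - 108) = 2*(-108 - 191/r) = -216 - 382/r)
(108868 + H(623))*(V(574) + 355796) = (108868 + 623)*((-216 - 382/574) + 355796) = 109491*((-216 - 382*1/574) + 355796) = 109491*((-216 - 191/287) + 355796) = 109491*(-62183/287 + 355796) = 109491*(102051269/287) = 11173695494079/287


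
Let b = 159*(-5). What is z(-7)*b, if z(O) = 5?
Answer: -3975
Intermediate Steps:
b = -795
z(-7)*b = 5*(-795) = -3975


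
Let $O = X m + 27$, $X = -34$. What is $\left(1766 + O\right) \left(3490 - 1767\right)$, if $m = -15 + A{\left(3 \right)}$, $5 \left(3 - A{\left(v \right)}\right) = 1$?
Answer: $\frac{19020197}{5} \approx 3.804 \cdot 10^{6}$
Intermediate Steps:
$A{\left(v \right)} = \frac{14}{5}$ ($A{\left(v \right)} = 3 - \frac{1}{5} = \frac{14}{5}$)
$m = - \frac{61}{5}$ ($m = -15 + \frac{14}{5} = - \frac{61}{5} \approx -12.2$)
$O = \frac{2209}{5}$ ($O = \left(-34\right) \left(- \frac{61}{5}\right) + 27 = \frac{2074}{5} + 27 = \frac{2209}{5} \approx 441.8$)
$\left(1766 + O\right) \left(3490 - 1767\right) = \left(1766 + \frac{2209}{5}\right) \left(3490 - 1767\right) = \frac{11039}{5} \cdot 1723 = \frac{19020197}{5}$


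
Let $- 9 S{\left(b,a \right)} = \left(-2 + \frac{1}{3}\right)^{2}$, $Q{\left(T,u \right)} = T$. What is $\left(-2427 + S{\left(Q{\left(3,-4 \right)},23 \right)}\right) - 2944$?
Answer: $- \frac{435076}{81} \approx -5371.3$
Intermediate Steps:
$S{\left(b,a \right)} = - \frac{25}{81}$ ($S{\left(b,a \right)} = - \frac{\left(-2 + \frac{1}{3}\right)^{2}}{9} = - \frac{\left(- \frac{5}{3}\right)^{2}}{9} = \left(- \frac{1}{9}\right) \frac{25}{9} = - \frac{25}{81}$)
$\left(-2427 + S{\left(Q{\left(3,-4 \right)},23 \right)}\right) - 2944 = \left(-2427 - \frac{25}{81}\right) - 2944 = - \frac{196612}{81} - 2944 = - \frac{435076}{81}$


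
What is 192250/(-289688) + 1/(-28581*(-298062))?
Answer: -58491444694279/88136643087612 ≈ -0.66364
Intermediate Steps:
192250/(-289688) + 1/(-28581*(-298062)) = 192250*(-1/289688) - 1/28581*(-1/298062) = -96125/144844 + 1/8518910022 = -58491444694279/88136643087612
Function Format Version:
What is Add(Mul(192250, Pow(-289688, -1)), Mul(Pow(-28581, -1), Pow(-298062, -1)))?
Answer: Rational(-58491444694279, 88136643087612) ≈ -0.66364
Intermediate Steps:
Add(Mul(192250, Pow(-289688, -1)), Mul(Pow(-28581, -1), Pow(-298062, -1))) = Add(Mul(192250, Rational(-1, 289688)), Mul(Rational(-1, 28581), Rational(-1, 298062))) = Add(Rational(-96125, 144844), Rational(1, 8518910022)) = Rational(-58491444694279, 88136643087612)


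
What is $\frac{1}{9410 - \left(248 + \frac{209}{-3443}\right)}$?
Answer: $\frac{313}{2867725} \approx 0.00010915$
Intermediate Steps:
$\frac{1}{9410 - \left(248 + \frac{209}{-3443}\right)} = \frac{1}{9410 - \frac{77605}{313}} = \frac{1}{\frac{2867725}{313}} = \frac{313}{2867725}$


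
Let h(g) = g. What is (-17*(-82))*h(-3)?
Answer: -4182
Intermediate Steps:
(-17*(-82))*h(-3) = -17*(-82)*(-3) = 1394*(-3) = -4182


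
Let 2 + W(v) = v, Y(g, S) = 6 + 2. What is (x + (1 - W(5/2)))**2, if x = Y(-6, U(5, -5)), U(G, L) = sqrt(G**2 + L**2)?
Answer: 289/4 ≈ 72.250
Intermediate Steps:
Y(g, S) = 8
x = 8
W(v) = -2 + v
(x + (1 - W(5/2)))**2 = (8 + (1 - (-2 + 5/2)))**2 = (8 + (1 - 1*1/2))**2 = (8 + (1 - 1/2))**2 = (8 + 1/2)**2 = (17/2)**2 = 289/4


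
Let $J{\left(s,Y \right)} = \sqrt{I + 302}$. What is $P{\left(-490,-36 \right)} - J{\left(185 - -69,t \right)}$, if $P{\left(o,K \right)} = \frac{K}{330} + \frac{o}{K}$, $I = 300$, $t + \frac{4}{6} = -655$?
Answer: $\frac{13367}{990} - \sqrt{602} \approx -11.034$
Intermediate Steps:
$t = - \frac{1967}{3}$ ($t = - \frac{2}{3} - 655 = - \frac{1967}{3} \approx -655.67$)
$J{\left(s,Y \right)} = \sqrt{602}$ ($J{\left(s,Y \right)} = \sqrt{300 + 302} = \sqrt{602}$)
$P{\left(o,K \right)} = \frac{K}{330} + \frac{o}{K}$ ($P{\left(o,K \right)} = K \frac{1}{330} + \frac{o}{K} = \frac{K}{330} + \frac{o}{K}$)
$P{\left(-490,-36 \right)} - J{\left(185 - -69,t \right)} = \left(\frac{1}{330} \left(-36\right) - \frac{490}{-36}\right) - \sqrt{602} = \left(- \frac{6}{55} - - \frac{245}{18}\right) - \sqrt{602} = \left(- \frac{6}{55} + \frac{245}{18}\right) - \sqrt{602} = \frac{13367}{990} - \sqrt{602}$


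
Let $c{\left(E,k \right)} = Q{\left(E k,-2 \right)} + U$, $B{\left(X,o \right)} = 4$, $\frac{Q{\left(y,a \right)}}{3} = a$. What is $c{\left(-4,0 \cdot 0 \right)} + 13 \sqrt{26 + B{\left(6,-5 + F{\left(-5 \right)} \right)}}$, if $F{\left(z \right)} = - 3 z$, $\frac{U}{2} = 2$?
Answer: $-2 + 13 \sqrt{30} \approx 69.204$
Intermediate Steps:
$Q{\left(y,a \right)} = 3 a$
$U = 4$ ($U = 2 \cdot 2 = 4$)
$c{\left(E,k \right)} = -2$ ($c{\left(E,k \right)} = 3 \left(-2\right) + 4 = -6 + 4 = -2$)
$c{\left(-4,0 \cdot 0 \right)} + 13 \sqrt{26 + B{\left(6,-5 + F{\left(-5 \right)} \right)}} = -2 + 13 \sqrt{26 + 4} = -2 + 13 \sqrt{30}$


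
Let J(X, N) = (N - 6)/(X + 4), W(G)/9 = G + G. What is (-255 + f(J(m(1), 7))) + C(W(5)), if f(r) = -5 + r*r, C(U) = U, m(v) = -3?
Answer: -169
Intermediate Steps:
W(G) = 18*G (W(G) = 9*(G + G) = 9*(2*G) = 18*G)
J(X, N) = (-6 + N)/(4 + X)
f(r) = -5 + r²
(-255 + f(J(m(1), 7))) + C(W(5)) = (-255 + (-5 + ((-6 + 7)/(4 - 3))²)) + 18*5 = (-255 + (-5 + (1/1)²)) + 90 = (-255 + (-5 + (1*1)²)) + 90 = (-255 + (-5 + 1²)) + 90 = (-255 + (-5 + 1)) + 90 = (-255 - 4) + 90 = -259 + 90 = -169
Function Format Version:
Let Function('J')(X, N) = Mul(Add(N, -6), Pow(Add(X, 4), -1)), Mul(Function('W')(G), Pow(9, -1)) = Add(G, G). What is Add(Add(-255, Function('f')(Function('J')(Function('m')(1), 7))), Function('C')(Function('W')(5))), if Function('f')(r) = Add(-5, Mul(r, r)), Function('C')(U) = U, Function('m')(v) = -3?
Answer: -169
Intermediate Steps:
Function('W')(G) = Mul(18, G) (Function('W')(G) = Mul(9, Add(G, G)) = Mul(9, Mul(2, G)) = Mul(18, G))
Function('J')(X, N) = Mul(Pow(Add(4, X), -1), Add(-6, N)) (Function('J')(X, N) = Mul(Add(-6, N), Pow(Add(4, X), -1)) = Mul(Pow(Add(4, X), -1), Add(-6, N)))
Function('f')(r) = Add(-5, Pow(r, 2))
Add(Add(-255, Function('f')(Function('J')(Function('m')(1), 7))), Function('C')(Function('W')(5))) = Add(Add(-255, Add(-5, Pow(Mul(Pow(Add(4, -3), -1), Add(-6, 7)), 2))), Mul(18, 5)) = Add(Add(-255, Add(-5, Pow(Mul(Pow(1, -1), 1), 2))), 90) = Add(Add(-255, Add(-5, Pow(Mul(1, 1), 2))), 90) = Add(Add(-255, Add(-5, Pow(1, 2))), 90) = Add(Add(-255, Add(-5, 1)), 90) = Add(Add(-255, -4), 90) = Add(-259, 90) = -169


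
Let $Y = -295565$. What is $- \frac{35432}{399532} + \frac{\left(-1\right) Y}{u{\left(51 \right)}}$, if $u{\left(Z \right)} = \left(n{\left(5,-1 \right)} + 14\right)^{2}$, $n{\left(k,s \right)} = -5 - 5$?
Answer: $\frac{29521777167}{1598128} \approx 18473.0$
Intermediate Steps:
$n{\left(k,s \right)} = -10$ ($n{\left(k,s \right)} = -5 - 5 = -10$)
$u{\left(Z \right)} = 16$ ($u{\left(Z \right)} = \left(-10 + 14\right)^{2} = 4^{2} = 16$)
$- \frac{35432}{399532} + \frac{\left(-1\right) Y}{u{\left(51 \right)}} = - \frac{35432}{399532} + \frac{\left(-1\right) \left(-295565\right)}{16} = \left(-35432\right) \frac{1}{399532} + 295565 \cdot \frac{1}{16} = - \frac{8858}{99883} + \frac{295565}{16} = \frac{29521777167}{1598128}$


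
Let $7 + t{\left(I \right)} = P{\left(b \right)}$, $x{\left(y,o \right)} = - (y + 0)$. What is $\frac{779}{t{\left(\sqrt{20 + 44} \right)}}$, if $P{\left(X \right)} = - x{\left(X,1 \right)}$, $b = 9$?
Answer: $\frac{779}{2} \approx 389.5$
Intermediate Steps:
$x{\left(y,o \right)} = - y$
$P{\left(X \right)} = X$ ($P{\left(X \right)} = - \left(-1\right) X = X$)
$t{\left(I \right)} = 2$ ($t{\left(I \right)} = -7 + 9 = 2$)
$\frac{779}{t{\left(\sqrt{20 + 44} \right)}} = \frac{779}{2}$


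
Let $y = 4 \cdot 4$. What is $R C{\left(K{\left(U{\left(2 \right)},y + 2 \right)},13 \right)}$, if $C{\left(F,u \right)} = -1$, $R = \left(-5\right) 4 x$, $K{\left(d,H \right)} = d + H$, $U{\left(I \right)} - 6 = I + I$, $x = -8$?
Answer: $-160$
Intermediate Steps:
$y = 16$
$U{\left(I \right)} = 6 + 2 I$ ($U{\left(I \right)} = 6 + \left(I + I\right) = 6 + 2 I$)
$K{\left(d,H \right)} = H + d$
$R = 160$ ($R = \left(-5\right) 4 \left(-8\right) = \left(-20\right) \left(-8\right) = 160$)
$R C{\left(K{\left(U{\left(2 \right)},y + 2 \right)},13 \right)} = 160 \left(-1\right) = -160$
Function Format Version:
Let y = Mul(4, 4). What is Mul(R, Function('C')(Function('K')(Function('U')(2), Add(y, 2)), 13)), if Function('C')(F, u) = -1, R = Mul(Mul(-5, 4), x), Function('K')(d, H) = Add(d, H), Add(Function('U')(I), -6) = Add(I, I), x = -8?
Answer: -160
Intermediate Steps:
y = 16
Function('U')(I) = Add(6, Mul(2, I)) (Function('U')(I) = Add(6, Add(I, I)) = Add(6, Mul(2, I)))
Function('K')(d, H) = Add(H, d)
R = 160 (R = Mul(Mul(-5, 4), -8) = Mul(-20, -8) = 160)
Mul(R, Function('C')(Function('K')(Function('U')(2), Add(y, 2)), 13)) = Mul(160, -1) = -160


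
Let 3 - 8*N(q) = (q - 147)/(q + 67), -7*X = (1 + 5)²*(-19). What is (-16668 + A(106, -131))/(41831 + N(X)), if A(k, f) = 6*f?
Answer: -40248924/96463237 ≈ -0.41725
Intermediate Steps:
X = 684/7 (X = -(1 + 5)²*(-19)/7 = -6²*(-19)/7 = -36*(-19)/7 = -⅐*(-684) = 684/7 ≈ 97.714)
N(q) = 3/8 - (-147 + q)/(8*(67 + q)) (N(q) = 3/8 - (q - 147)/(8*(q + 67)) = 3/8 - (-147 + q)/(8*(67 + q)))
(-16668 + A(106, -131))/(41831 + N(X)) = (-16668 + 6*(-131))/(41831 + (174 + 684/7)/(4*(67 + 684/7))) = (-16668 - 786)/(41831 + (¼)*(1902/7)/(1153/7)) = -17454/(41831 + (¼)*(7/1153)*(1902/7)) = -17454/(41831 + 951/2306) = -17454/96463237/2306 = -17454*2306/96463237 = -40248924/96463237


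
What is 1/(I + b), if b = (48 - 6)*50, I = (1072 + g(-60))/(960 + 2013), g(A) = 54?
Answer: 2973/6244426 ≈ 0.00047610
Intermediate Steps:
I = 1126/2973 (I = (1072 + 54)/(960 + 2013) = 1126/2973 ≈ 0.37874)
b = 2100 (b = 42*50 = 2100)
1/(I + b) = 1/(1126/2973 + 2100) = 1/(6244426/2973) = 2973/6244426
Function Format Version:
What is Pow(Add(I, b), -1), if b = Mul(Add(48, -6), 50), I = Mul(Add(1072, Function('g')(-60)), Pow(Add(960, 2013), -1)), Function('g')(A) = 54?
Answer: Rational(2973, 6244426) ≈ 0.00047610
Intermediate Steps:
I = Rational(1126, 2973) (I = Mul(Add(1072, 54), Pow(Add(960, 2013), -1)) = Mul(1126, Pow(2973, -1)) = Mul(1126, Rational(1, 2973)) = Rational(1126, 2973) ≈ 0.37874)
b = 2100 (b = Mul(42, 50) = 2100)
Pow(Add(I, b), -1) = Pow(Add(Rational(1126, 2973), 2100), -1) = Pow(Rational(6244426, 2973), -1) = Rational(2973, 6244426)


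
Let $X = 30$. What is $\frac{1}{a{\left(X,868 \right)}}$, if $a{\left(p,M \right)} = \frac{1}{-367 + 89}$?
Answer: $-278$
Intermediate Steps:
$a{\left(p,M \right)} = - \frac{1}{278}$ ($a{\left(p,M \right)} = \frac{1}{-278} = - \frac{1}{278}$)
$\frac{1}{a{\left(X,868 \right)}} = \frac{1}{- \frac{1}{278}} = -278$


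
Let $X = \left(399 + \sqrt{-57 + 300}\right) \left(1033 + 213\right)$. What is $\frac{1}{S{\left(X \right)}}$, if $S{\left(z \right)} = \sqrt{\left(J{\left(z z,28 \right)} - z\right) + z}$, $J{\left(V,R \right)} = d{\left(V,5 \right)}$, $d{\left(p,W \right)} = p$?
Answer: $\frac{19}{9431508} - \frac{\sqrt{3}}{22006852} \approx 1.9358 \cdot 10^{-6}$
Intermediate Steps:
$J{\left(V,R \right)} = V$
$X = 497154 + 11214 \sqrt{3}$ ($X = \left(399 + \sqrt{243}\right) 1246 = \left(399 + 9 \sqrt{3}\right) 1246 = 497154 + 11214 \sqrt{3} \approx 5.1658 \cdot 10^{5}$)
$S{\left(z \right)} = \sqrt{z^{2}}$ ($S{\left(z \right)} = \sqrt{\left(z z - z\right) + z} = \sqrt{\left(z^{2} - z\right) + z} = \sqrt{z^{2}}$)
$\frac{1}{S{\left(X \right)}} = \frac{1}{\sqrt{\left(497154 + 11214 \sqrt{3}\right)^{2}}} = \frac{1}{497154 + 11214 \sqrt{3}}$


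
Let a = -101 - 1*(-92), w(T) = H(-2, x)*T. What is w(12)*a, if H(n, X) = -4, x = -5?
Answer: 432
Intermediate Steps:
w(T) = -4*T
a = -9 (a = -101 + 92 = -9)
w(12)*a = -4*12*(-9) = -48*(-9) = 432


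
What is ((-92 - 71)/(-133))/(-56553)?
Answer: -163/7521549 ≈ -2.1671e-5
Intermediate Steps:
((-92 - 71)/(-133))/(-56553) = -163*(-1/133)*(-1/56553) = (163/133)*(-1/56553) = -163/7521549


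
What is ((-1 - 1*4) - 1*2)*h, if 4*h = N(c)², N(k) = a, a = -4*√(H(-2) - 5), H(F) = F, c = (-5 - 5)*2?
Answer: 196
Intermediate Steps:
c = -20 (c = -10*2 = -20)
a = -4*I*√7 (a = -4*√(-2 - 5) = -4*I*√7 ≈ -10.583*I)
N(k) = -4*I*√7
h = -28 (h = (-4*I*√7)²/4 = (¼)*(-112) = -28)
((-1 - 1*4) - 1*2)*h = ((-1 - 1*4) - 1*2)*(-28) = ((-1 - 4) - 2)*(-28) = (-5 - 2)*(-28) = -7*(-28) = 196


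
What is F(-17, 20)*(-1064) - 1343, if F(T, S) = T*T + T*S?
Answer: 52921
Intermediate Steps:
F(T, S) = T² + S*T
F(-17, 20)*(-1064) - 1343 = -17*(20 - 17)*(-1064) - 1343 = -17*3*(-1064) - 1343 = -51*(-1064) - 1343 = 54264 - 1343 = 52921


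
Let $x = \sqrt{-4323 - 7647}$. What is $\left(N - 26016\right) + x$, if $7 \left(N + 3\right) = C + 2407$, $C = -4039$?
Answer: $- \frac{183765}{7} + 3 i \sqrt{1330} \approx -26252.0 + 109.41 i$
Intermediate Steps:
$N = - \frac{1653}{7}$ ($N = -3 + \frac{-4039 + 2407}{7} = -3 + \frac{1}{7} \left(-1632\right) = -3 - \frac{1632}{7} = - \frac{1653}{7} \approx -236.14$)
$x = 3 i \sqrt{1330}$ ($x = \sqrt{-11970} = 3 i \sqrt{1330} \approx 109.41 i$)
$\left(N - 26016\right) + x = \left(- \frac{1653}{7} - 26016\right) + 3 i \sqrt{1330} = - \frac{183765}{7} + 3 i \sqrt{1330}$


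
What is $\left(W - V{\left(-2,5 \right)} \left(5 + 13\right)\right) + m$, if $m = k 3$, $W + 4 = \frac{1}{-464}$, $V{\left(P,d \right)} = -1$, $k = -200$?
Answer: $- \frac{271905}{464} \approx -586.0$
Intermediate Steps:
$W = - \frac{1857}{464}$ ($W = -4 + \frac{1}{-464} = -4 - \frac{1}{464} = - \frac{1857}{464} \approx -4.0022$)
$m = -600$ ($m = \left(-200\right) 3 = -600$)
$\left(W - V{\left(-2,5 \right)} \left(5 + 13\right)\right) + m = \left(- \frac{1857}{464} - - (5 + 13)\right) - 600 = \left(- \frac{1857}{464} - \left(-1\right) 18\right) - 600 = \left(- \frac{1857}{464} - -18\right) - 600 = \left(- \frac{1857}{464} + 18\right) - 600 = \frac{6495}{464} - 600 = - \frac{271905}{464}$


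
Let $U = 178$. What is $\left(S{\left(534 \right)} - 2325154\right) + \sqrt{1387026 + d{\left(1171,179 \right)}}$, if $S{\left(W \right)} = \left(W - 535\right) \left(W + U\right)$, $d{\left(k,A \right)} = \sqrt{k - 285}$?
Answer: $-2325866 + \sqrt{1387026 + \sqrt{886}} \approx -2.3247 \cdot 10^{6}$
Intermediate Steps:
$d{\left(k,A \right)} = \sqrt{-285 + k}$
$S{\left(W \right)} = \left(-535 + W\right) \left(178 + W\right)$ ($S{\left(W \right)} = \left(W - 535\right) \left(W + 178\right) = \left(-535 + W\right) \left(178 + W\right)$)
$\left(S{\left(534 \right)} - 2325154\right) + \sqrt{1387026 + d{\left(1171,179 \right)}} = \left(\left(-95230 + 534^{2} - 190638\right) - 2325154\right) + \sqrt{1387026 + \sqrt{-285 + 1171}} = \left(\left(-95230 + 285156 - 190638\right) - 2325154\right) + \sqrt{1387026 + \sqrt{886}} = \left(-712 - 2325154\right) + \sqrt{1387026 + \sqrt{886}} = -2325866 + \sqrt{1387026 + \sqrt{886}}$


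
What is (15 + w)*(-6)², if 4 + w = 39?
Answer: 1800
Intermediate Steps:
w = 35 (w = -4 + 39 = 35)
(15 + w)*(-6)² = (15 + 35)*(-6)² = 50*36 = 1800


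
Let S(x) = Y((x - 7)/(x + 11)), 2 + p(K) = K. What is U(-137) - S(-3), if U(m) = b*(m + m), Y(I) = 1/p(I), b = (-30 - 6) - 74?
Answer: 391824/13 ≈ 30140.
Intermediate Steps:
b = -110 (b = -36 - 74 = -110)
p(K) = -2 + K
Y(I) = 1/(-2 + I)
S(x) = 1/(-2 + (-7 + x)/(11 + x)) (S(x) = 1/(-2 + (x - 7)/(x + 11)) = 1/(-2 + (-7 + x)/(11 + x)))
U(m) = -220*m (U(m) = -110*(m + m) = -220*m)
U(-137) - S(-3) = -220*(-137) - (11 - 3)/(-29 - 1*(-3)) = 30140 - 8/(-29 + 3) = 30140 - 8/(-26) = 30140 - (-1)*8/26 = 30140 - 1*(-4/13) = 30140 + 4/13 = 391824/13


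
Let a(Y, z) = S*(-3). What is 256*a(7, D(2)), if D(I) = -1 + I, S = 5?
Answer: -3840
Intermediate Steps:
a(Y, z) = -15 (a(Y, z) = 5*(-3) = -15)
256*a(7, D(2)) = 256*(-15) = -3840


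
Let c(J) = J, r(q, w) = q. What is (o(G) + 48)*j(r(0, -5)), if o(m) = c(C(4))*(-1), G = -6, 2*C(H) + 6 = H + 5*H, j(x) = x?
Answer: 0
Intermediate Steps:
C(H) = -3 + 3*H (C(H) = -3 + (H + 5*H)/2 = -3 + (6*H)/2 = -3 + 3*H)
o(m) = -9 (o(m) = (-3 + 3*4)*(-1) = (-3 + 12)*(-1) = 9*(-1) = -9)
(o(G) + 48)*j(r(0, -5)) = (-9 + 48)*0 = 39*0 = 0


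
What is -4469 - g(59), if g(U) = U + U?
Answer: -4587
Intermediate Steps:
g(U) = 2*U
-4469 - g(59) = -4469 - 2*59 = -4469 - 1*118 = -4469 - 118 = -4587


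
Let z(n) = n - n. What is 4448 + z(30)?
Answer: 4448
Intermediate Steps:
z(n) = 0
4448 + z(30) = 4448 + 0 = 4448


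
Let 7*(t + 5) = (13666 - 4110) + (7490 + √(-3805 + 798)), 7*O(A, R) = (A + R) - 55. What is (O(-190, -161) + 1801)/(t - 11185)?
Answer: -747726084/3755731663 - 12201*I*√3007/3755731663 ≈ -0.19909 - 0.00017814*I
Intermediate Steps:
O(A, R) = -55/7 + A/7 + R/7 (O(A, R) = ((A + R) - 55)/7 = (-55 + A + R)/7 = -55/7 + A/7 + R/7)
t = 17011/7 + I*√3007/7 (t = -5 + ((13666 - 4110) + (7490 + √(-3805 + 798)))/7 = -5 + (9556 + (7490 + √(-3007)))/7 = -5 + (9556 + (7490 + I*√3007))/7 = -5 + (17046 + I*√3007)/7 = -5 + (17046/7 + I*√3007/7) = 17011/7 + I*√3007/7 ≈ 2430.1 + 7.8337*I)
(O(-190, -161) + 1801)/(t - 11185) = ((-55/7 + (⅐)*(-190) + (⅐)*(-161)) + 1801)/((17011/7 + I*√3007/7) - 11185) = ((-55/7 - 190/7 - 23) + 1801)/(-61284/7 + I*√3007/7) = (-58 + 1801)/(-61284/7 + I*√3007/7) = 1743/(-61284/7 + I*√3007/7)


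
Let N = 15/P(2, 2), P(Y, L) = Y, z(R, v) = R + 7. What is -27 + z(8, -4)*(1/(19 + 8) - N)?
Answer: -2501/18 ≈ -138.94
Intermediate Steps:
z(R, v) = 7 + R
N = 15/2 ≈ 7.5000
-27 + z(8, -4)*(1/(19 + 8) - N) = -27 + (7 + 8)*(1/(19 + 8) - 1*15/2) = -27 + 15*(1/27 - 15/2) = -27 + 15*(-403/54) = -27 - 2015/18 = -2501/18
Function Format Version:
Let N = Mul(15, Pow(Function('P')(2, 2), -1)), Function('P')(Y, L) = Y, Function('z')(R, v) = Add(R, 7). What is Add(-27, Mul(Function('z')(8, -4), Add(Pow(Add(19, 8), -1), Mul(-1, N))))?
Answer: Rational(-2501, 18) ≈ -138.94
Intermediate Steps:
Function('z')(R, v) = Add(7, R)
N = Rational(15, 2) (N = Mul(15, Pow(2, -1)) = Mul(15, Rational(1, 2)) = Rational(15, 2) ≈ 7.5000)
Add(-27, Mul(Function('z')(8, -4), Add(Pow(Add(19, 8), -1), Mul(-1, N)))) = Add(-27, Mul(Add(7, 8), Add(Pow(Add(19, 8), -1), Mul(-1, Rational(15, 2))))) = Add(-27, Mul(15, Add(Pow(27, -1), Rational(-15, 2)))) = Add(-27, Mul(15, Add(Rational(1, 27), Rational(-15, 2)))) = Add(-27, Mul(15, Rational(-403, 54))) = Add(-27, Rational(-2015, 18)) = Rational(-2501, 18)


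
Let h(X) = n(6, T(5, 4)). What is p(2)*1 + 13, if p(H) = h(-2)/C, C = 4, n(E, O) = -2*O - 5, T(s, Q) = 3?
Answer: 41/4 ≈ 10.250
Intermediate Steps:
n(E, O) = -5 - 2*O
h(X) = -11 (h(X) = -5 - 2*3 = -5 - 6 = -11)
p(H) = -11/4
p(2)*1 + 13 = -11/4*1 + 13 = -11/4 + 13 = 41/4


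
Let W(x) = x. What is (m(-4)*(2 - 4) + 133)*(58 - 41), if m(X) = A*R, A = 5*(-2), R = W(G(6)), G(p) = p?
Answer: 4301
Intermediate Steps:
R = 6
A = -10
m(X) = -60 (m(X) = -10*6 = -60)
(m(-4)*(2 - 4) + 133)*(58 - 41) = (-60*(2 - 4) + 133)*(58 - 41) = (-60*(-2) + 133)*17 = (120 + 133)*17 = 253*17 = 4301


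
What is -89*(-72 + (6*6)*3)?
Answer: -3204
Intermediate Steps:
-89*(-72 + (6*6)*3) = -89*(-72 + 36*3) = -89*(-72 + 108) = -89*36 = -3204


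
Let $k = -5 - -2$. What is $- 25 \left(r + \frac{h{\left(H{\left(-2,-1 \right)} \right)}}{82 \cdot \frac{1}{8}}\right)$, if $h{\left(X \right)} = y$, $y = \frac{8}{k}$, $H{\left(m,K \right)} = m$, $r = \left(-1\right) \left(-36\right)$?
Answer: $- \frac{109900}{123} \approx -893.5$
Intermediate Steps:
$r = 36$
$k = -3$ ($k = -5 + 2 = -3$)
$y = - \frac{8}{3}$ ($y = \frac{8}{-3} = 8 \left(- \frac{1}{3}\right) = - \frac{8}{3} \approx -2.6667$)
$h{\left(X \right)} = - \frac{8}{3}$
$- 25 \left(r + \frac{h{\left(H{\left(-2,-1 \right)} \right)}}{82 \cdot \frac{1}{8}}\right) = - 25 \left(36 - \frac{8}{3 \cdot \frac{82}{8}}\right) = - 25 \left(36 - \frac{8}{3 \cdot 82 \cdot \frac{1}{8}}\right) = - 25 \left(36 - \frac{8}{3 \cdot \frac{41}{4}}\right) = - 25 \left(36 - \frac{32}{123}\right) = \left(-25\right) \frac{4396}{123} = - \frac{109900}{123}$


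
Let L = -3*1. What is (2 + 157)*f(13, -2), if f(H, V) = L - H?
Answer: -2544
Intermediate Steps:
L = -3
f(H, V) = -3 - H
(2 + 157)*f(13, -2) = (2 + 157)*(-3 - 1*13) = 159*(-3 - 13) = 159*(-16) = -2544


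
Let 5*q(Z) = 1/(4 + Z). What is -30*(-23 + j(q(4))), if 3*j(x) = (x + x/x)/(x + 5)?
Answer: 138280/201 ≈ 687.96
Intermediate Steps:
q(Z) = 1/(5*(4 + Z))
j(x) = (1 + x)/(3*(5 + x)) (j(x) = ((x + x/x)/(x + 5))/3 = ((x + 1)/(5 + x))/3 = ((1 + x)/(5 + x))/3 = (1 + x)/(3*(5 + x)))
-30*(-23 + j(q(4))) = -30*(-23 + (1 + 1/(5*(4 + 4)))/(3*(5 + 1/(5*(4 + 4))))) = -30*(-23 + (1 + (⅕)/8)/(3*(5 + (⅕)/8))) = -30*(-23 + (1 + (⅕)*(⅛))/(3*(5 + (⅕)*(⅛)))) = -30*(-23 + (1 + 1/40)/(3*(5 + 1/40))) = -30*(-23 + (⅓)*(41/40)/(201/40)) = -30*(-23 + (⅓)*(40/201)*(41/40)) = -30*(-23 + 41/603) = -30*(-13828/603) = 138280/201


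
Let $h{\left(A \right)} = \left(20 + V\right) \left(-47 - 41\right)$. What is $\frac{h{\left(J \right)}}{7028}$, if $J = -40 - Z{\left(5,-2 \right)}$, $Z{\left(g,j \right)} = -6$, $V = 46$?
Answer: $- \frac{1452}{1757} \approx -0.82641$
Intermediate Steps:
$J = -34$ ($J = -40 - -6 = -40 + 6 = -34$)
$h{\left(A \right)} = -5808$ ($h{\left(A \right)} = \left(20 + 46\right) \left(-47 - 41\right) = 66 \left(-88\right) = -5808$)
$\frac{h{\left(J \right)}}{7028} = - \frac{5808}{7028} = \left(-5808\right) \frac{1}{7028} = - \frac{1452}{1757}$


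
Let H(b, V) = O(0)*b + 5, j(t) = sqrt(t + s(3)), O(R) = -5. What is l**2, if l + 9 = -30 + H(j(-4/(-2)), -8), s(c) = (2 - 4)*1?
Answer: 1156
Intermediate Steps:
s(c) = -2 (s(c) = -2*1 = -2)
j(t) = sqrt(-2 + t) (j(t) = sqrt(t - 2) = sqrt(-2 + t))
H(b, V) = 5 - 5*b (H(b, V) = -5*b + 5 = 5 - 5*b)
l = -34 (l = -9 + (-30 + (5 - 5*sqrt(-2 - 4/(-2)))) = -9 + (-30 + (5 - 5*sqrt(-2 - 4*(-1/2)))) = -9 + (-30 + (5 - 5*sqrt(-2 + 2))) = -9 + (-30 + (5 - 5*sqrt(0))) = -9 + (-30 + (5 - 5*0)) = -9 + (-30 + (5 + 0)) = -9 + (-30 + 5) = -9 - 25 = -34)
l**2 = (-34)**2 = 1156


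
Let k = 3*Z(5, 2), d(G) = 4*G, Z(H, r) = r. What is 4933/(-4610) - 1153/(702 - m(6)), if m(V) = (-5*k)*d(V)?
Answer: -3082514/1638855 ≈ -1.8809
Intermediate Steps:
k = 6 (k = 3*2 = 6)
m(V) = -120*V (m(V) = (-5*6)*(4*V) = -120*V)
4933/(-4610) - 1153/(702 - m(6)) = 4933/(-4610) - 1153/(702 - (-120)*6) = 4933*(-1/4610) - 1153/(702 - 1*(-720)) = -4933/4610 - 1153/(702 + 720) = -4933/4610 - 1153/1422 = -3082514/1638855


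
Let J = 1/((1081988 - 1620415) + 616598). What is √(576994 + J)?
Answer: 5*√141033610396149/78171 ≈ 759.60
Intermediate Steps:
J = 1/78171 (J = 1/(-538427 + 616598) = 1/78171 ≈ 1.2792e-5)
√(576994 + J) = √(576994 + 1/78171) = √(45104197975/78171) = 5*√141033610396149/78171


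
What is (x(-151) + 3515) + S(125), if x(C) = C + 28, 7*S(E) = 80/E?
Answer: 593616/175 ≈ 3392.1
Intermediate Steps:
S(E) = 80/(7*E) (S(E) = (80/E)/7 = 80/(7*E))
x(C) = 28 + C
(x(-151) + 3515) + S(125) = ((28 - 151) + 3515) + (80/7)/125 = (-123 + 3515) + (80/7)*(1/125) = 3392 + 16/175 = 593616/175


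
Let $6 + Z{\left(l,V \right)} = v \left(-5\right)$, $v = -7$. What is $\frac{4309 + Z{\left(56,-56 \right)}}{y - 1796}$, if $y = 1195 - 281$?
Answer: $- \frac{241}{49} \approx -4.9184$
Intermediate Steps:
$Z{\left(l,V \right)} = 29$ ($Z{\left(l,V \right)} = -6 - -35 = -6 + 35 = 29$)
$y = 914$ ($y = 1195 - 281 = 914$)
$\frac{4309 + Z{\left(56,-56 \right)}}{y - 1796} = \frac{4309 + 29}{914 - 1796} = \frac{4338}{-882} = 4338 \left(- \frac{1}{882}\right) = - \frac{241}{49}$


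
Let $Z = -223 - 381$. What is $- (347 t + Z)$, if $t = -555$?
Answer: $193189$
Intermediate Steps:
$Z = -604$
$- (347 t + Z) = - (347 \left(-555\right) - 604) = - (-192585 - 604) = \left(-1\right) \left(-193189\right) = 193189$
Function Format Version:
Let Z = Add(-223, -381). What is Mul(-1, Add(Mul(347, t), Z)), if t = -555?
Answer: 193189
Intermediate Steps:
Z = -604
Mul(-1, Add(Mul(347, t), Z)) = Mul(-1, Add(Mul(347, -555), -604)) = Mul(-1, Add(-192585, -604)) = Mul(-1, -193189) = 193189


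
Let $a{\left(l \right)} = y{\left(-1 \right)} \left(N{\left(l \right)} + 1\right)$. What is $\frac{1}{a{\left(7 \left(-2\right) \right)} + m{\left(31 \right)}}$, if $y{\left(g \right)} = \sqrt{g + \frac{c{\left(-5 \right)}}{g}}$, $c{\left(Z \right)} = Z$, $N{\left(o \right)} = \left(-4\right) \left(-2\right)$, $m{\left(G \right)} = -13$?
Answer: $\frac{1}{5} \approx 0.2$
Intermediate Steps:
$N{\left(o \right)} = 8$
$y{\left(g \right)} = \sqrt{g - \frac{5}{g}}$
$a{\left(l \right)} = 18$ ($a{\left(l \right)} = \sqrt{-1 - \frac{5}{-1}} \left(8 + 1\right) = \sqrt{-1 - -5} \cdot 9 = \sqrt{-1 + 5} \cdot 9 = \sqrt{4} \cdot 9 = 2 \cdot 9 = 18$)
$\frac{1}{a{\left(7 \left(-2\right) \right)} + m{\left(31 \right)}} = \frac{1}{18 - 13} = \frac{1}{5}$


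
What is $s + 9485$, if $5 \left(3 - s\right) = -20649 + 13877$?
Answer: $\frac{54212}{5} \approx 10842.0$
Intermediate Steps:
$s = \frac{6787}{5}$ ($s = 3 - \frac{-20649 + 13877}{5} = 3 - - \frac{6772}{5} = 3 + \frac{6772}{5} = \frac{6787}{5} \approx 1357.4$)
$s + 9485 = \frac{6787}{5} + 9485 = \frac{54212}{5}$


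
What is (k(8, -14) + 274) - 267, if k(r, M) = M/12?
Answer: 35/6 ≈ 5.8333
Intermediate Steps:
k(r, M) = M/12 (k(r, M) = M*(1/12) = M/12)
(k(8, -14) + 274) - 267 = ((1/12)*(-14) + 274) - 267 = (-7/6 + 274) - 267 = 1637/6 - 267 = 35/6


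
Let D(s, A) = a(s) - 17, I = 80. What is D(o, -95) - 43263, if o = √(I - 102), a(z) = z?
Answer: -43280 + I*√22 ≈ -43280.0 + 4.6904*I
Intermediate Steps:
o = I*√22 (o = √(80 - 102) = √(-22) = I*√22 ≈ 4.6904*I)
D(s, A) = -17 + s (D(s, A) = s - 17 = -17 + s)
D(o, -95) - 43263 = (-17 + I*√22) - 43263 = -43280 + I*√22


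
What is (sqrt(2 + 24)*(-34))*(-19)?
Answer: 646*sqrt(26) ≈ 3294.0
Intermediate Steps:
(sqrt(2 + 24)*(-34))*(-19) = (sqrt(26)*(-34))*(-19) = -34*sqrt(26)*(-19) = 646*sqrt(26)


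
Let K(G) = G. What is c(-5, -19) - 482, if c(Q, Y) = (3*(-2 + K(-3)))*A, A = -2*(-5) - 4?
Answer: -572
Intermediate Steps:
A = 6 (A = 10 - 4 = 6)
c(Q, Y) = -90 (c(Q, Y) = (3*(-2 - 3))*6 = (3*(-5))*6 = -15*6 = -90)
c(-5, -19) - 482 = -90 - 482 = -572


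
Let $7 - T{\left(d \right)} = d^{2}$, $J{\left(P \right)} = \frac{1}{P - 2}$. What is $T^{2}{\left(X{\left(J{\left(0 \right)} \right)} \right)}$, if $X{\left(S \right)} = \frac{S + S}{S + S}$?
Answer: $36$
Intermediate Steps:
$J{\left(P \right)} = \frac{1}{-2 + P}$
$X{\left(S \right)} = 1$ ($X{\left(S \right)} = \frac{2 S}{2 S} = 2 S \frac{1}{2 S} = 1$)
$T{\left(d \right)} = 7 - d^{2}$
$T^{2}{\left(X{\left(J{\left(0 \right)} \right)} \right)} = \left(7 - 1^{2}\right)^{2} = \left(7 - 1\right)^{2} = 6^{2} = 36$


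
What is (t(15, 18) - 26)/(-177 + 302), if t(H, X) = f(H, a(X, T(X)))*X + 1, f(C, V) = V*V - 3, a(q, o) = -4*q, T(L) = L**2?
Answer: 93233/125 ≈ 745.86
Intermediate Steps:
f(C, V) = -3 + V**2 (f(C, V) = V**2 - 3 = -3 + V**2)
t(H, X) = 1 + X*(-3 + 16*X**2) (t(H, X) = (-3 + (-4*X)**2)*X + 1 = (-3 + 16*X**2)*X + 1 = X*(-3 + 16*X**2) + 1 = 1 + X*(-3 + 16*X**2))
(t(15, 18) - 26)/(-177 + 302) = ((1 + 18*(-3 + 16*18**2)) - 26)/(-177 + 302) = ((1 + 18*(-3 + 16*324)) - 26)/125 = ((1 + 18*(-3 + 5184)) - 26)*(1/125) = ((1 + 18*5181) - 26)*(1/125) = ((1 + 93258) - 26)*(1/125) = (93259 - 26)*(1/125) = 93233*(1/125) = 93233/125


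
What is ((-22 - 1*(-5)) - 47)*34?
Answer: -2176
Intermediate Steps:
((-22 - 1*(-5)) - 47)*34 = ((-22 + 5) - 47)*34 = (-17 - 47)*34 = -64*34 = -2176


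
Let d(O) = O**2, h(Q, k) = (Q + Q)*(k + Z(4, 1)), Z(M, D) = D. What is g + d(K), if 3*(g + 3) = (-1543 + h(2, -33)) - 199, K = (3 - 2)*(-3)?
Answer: -1852/3 ≈ -617.33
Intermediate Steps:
K = -3 (K = 1*(-3) = -3)
h(Q, k) = 2*Q*(1 + k) (h(Q, k) = (Q + Q)*(k + 1) = (2*Q)*(1 + k) = 2*Q*(1 + k))
g = -1879/3 (g = -3 + ((-1543 + 2*2*(1 - 33)) - 199)/3 = -3 + ((-1543 + 2*2*(-32)) - 199)/3 = -3 + ((-1543 - 128) - 199)/3 = -3 + (-1671 - 199)/3 = -3 + (1/3)*(-1870) = -3 - 1870/3 = -1879/3 ≈ -626.33)
g + d(K) = -1879/3 + (-3)**2 = -1879/3 + 9 = -1852/3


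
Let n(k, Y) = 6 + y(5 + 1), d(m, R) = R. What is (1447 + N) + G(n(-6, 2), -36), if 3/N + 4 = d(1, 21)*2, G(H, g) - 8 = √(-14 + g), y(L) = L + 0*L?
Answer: 55293/38 + 5*I*√2 ≈ 1455.1 + 7.0711*I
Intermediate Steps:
y(L) = L (y(L) = L + 0 = L)
n(k, Y) = 12 (n(k, Y) = 6 + (5 + 1) = 6 + 6 = 12)
G(H, g) = 8 + √(-14 + g)
N = 3/38 (N = 3/(-4 + 21*2) = 3/(-4 + 42) = 3/38 ≈ 0.078947)
(1447 + N) + G(n(-6, 2), -36) = (1447 + 3/38) + (8 + √(-14 - 36)) = 54989/38 + (8 + √(-50)) = 54989/38 + (8 + 5*I*√2) = 55293/38 + 5*I*√2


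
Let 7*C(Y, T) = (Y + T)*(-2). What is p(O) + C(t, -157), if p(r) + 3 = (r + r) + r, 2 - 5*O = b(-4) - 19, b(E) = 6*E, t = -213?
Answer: 908/7 ≈ 129.71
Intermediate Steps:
C(Y, T) = -2*T/7 - 2*Y/7 (C(Y, T) = ((Y + T)*(-2))/7 = ((T + Y)*(-2))/7 = (-2*T - 2*Y)/7 = -2*T/7 - 2*Y/7)
O = 9 (O = 2/5 - (6*(-4) - 19)/5 = 2/5 - (-24 - 19)/5 = 2/5 - 1/5*(-43) = 2/5 + 43/5 = 9)
p(r) = -3 + 3*r (p(r) = -3 + ((r + r) + r) = -3 + (2*r + r) = -3 + 3*r)
p(O) + C(t, -157) = (-3 + 3*9) + (-2/7*(-157) - 2/7*(-213)) = (-3 + 27) + (314/7 + 426/7) = 24 + 740/7 = 908/7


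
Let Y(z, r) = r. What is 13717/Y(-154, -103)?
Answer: -13717/103 ≈ -133.17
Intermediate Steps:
13717/Y(-154, -103) = 13717/(-103) = 13717*(-1/103) = -13717/103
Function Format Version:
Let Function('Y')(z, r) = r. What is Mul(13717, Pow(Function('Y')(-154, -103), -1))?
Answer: Rational(-13717, 103) ≈ -133.17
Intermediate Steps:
Mul(13717, Pow(Function('Y')(-154, -103), -1)) = Mul(13717, Pow(-103, -1)) = Mul(13717, Rational(-1, 103)) = Rational(-13717, 103)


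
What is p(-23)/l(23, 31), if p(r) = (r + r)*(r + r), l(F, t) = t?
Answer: 2116/31 ≈ 68.258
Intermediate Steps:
p(r) = 4*r² (p(r) = (2*r)*(2*r) = 4*r²)
p(-23)/l(23, 31) = (4*(-23)²)/31 = (4*529)*(1/31) = 2116*(1/31) = 2116/31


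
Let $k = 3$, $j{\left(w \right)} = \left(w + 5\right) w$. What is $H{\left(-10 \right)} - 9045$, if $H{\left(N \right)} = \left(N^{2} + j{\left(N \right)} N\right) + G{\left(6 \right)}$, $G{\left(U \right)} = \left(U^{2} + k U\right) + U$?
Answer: $-9385$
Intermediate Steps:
$j{\left(w \right)} = w \left(5 + w\right)$ ($j{\left(w \right)} = \left(5 + w\right) w = w \left(5 + w\right)$)
$G{\left(U \right)} = U^{2} + 4 U$ ($G{\left(U \right)} = \left(U^{2} + 3 U\right) + U = U^{2} + 4 U$)
$H{\left(N \right)} = 60 + N^{2} + N^{2} \left(5 + N\right)$ ($H{\left(N \right)} = \left(N^{2} + N \left(5 + N\right) N\right) + 6 \left(4 + 6\right) = \left(N^{2} + N^{2} \left(5 + N\right)\right) + 6 \cdot 10 = \left(N^{2} + N^{2} \left(5 + N\right)\right) + 60 = 60 + N^{2} + N^{2} \left(5 + N\right)$)
$H{\left(-10 \right)} - 9045 = \left(60 + \left(-10\right)^{3} + 6 \left(-10\right)^{2}\right) - 9045 = \left(60 - 1000 + 6 \cdot 100\right) - 9045 = \left(60 - 1000 + 600\right) - 9045 = -340 - 9045 = -9385$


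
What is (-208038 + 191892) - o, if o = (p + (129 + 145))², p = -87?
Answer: -51115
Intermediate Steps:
o = 34969 (o = (-87 + (129 + 145))² = (-87 + 274)² = 187² = 34969)
(-208038 + 191892) - o = (-208038 + 191892) - 1*34969 = -16146 - 34969 = -51115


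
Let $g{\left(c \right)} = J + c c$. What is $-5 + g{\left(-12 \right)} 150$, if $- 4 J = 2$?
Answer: $21520$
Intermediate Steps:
$J = - \frac{1}{2}$ ($J = \left(- \frac{1}{4}\right) 2 = - \frac{1}{2} \approx -0.5$)
$g{\left(c \right)} = - \frac{1}{2} + c^{2}$ ($g{\left(c \right)} = - \frac{1}{2} + c c = - \frac{1}{2} + c^{2}$)
$-5 + g{\left(-12 \right)} 150 = -5 + \left(- \frac{1}{2} + \left(-12\right)^{2}\right) 150 = -5 + \left(- \frac{1}{2} + 144\right) 150 = -5 + \frac{287}{2} \cdot 150 = -5 + 21525 = 21520$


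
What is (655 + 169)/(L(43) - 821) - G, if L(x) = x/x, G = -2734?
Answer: 560264/205 ≈ 2733.0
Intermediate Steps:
L(x) = 1
(655 + 169)/(L(43) - 821) - G = (655 + 169)/(1 - 821) - 1*(-2734) = 824/(-820) + 2734 = 824*(-1/820) + 2734 = -206/205 + 2734 = 560264/205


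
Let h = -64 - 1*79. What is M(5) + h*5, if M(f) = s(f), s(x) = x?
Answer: -710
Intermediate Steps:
M(f) = f
h = -143 (h = -64 - 79 = -143)
M(5) + h*5 = 5 - 143*5 = 5 - 715 = -710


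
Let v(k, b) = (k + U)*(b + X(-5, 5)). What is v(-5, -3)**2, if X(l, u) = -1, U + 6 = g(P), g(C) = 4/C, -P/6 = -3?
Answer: 150544/81 ≈ 1858.6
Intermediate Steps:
P = 18 (P = -6*(-3) = 18)
U = -52/9 (U = -6 + 4/18 = -6 + 4*(1/18) = -6 + 2/9 = -52/9 ≈ -5.7778)
v(k, b) = (-1 + b)*(-52/9 + k) (v(k, b) = (k - 52/9)*(b - 1) = (-52/9 + k)*(-1 + b) = (-1 + b)*(-52/9 + k))
v(-5, -3)**2 = (52/9 - 1*(-5) - 52/9*(-3) - 3*(-5))**2 = (52/9 + 5 + 52/3 + 15)**2 = (388/9)**2 = 150544/81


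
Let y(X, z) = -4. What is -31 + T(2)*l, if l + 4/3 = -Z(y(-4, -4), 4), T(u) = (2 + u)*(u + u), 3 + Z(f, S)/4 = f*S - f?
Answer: 2723/3 ≈ 907.67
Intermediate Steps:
Z(f, S) = -12 - 4*f + 4*S*f (Z(f, S) = -12 + 4*(f*S - f) = -12 + 4*(S*f - f) = -12 + 4*(-f + S*f) = -12 + (-4*f + 4*S*f) = -12 - 4*f + 4*S*f)
T(u) = 2*u*(2 + u) (T(u) = (2 + u)*(2*u) = 2*u*(2 + u))
l = 176/3 (l = -4/3 - (-12 - 4*(-4) + 4*4*(-4)) = -4/3 - (-12 + 16 - 64) = -4/3 - 1*(-60) = -4/3 + 60 = 176/3 ≈ 58.667)
-31 + T(2)*l = -31 + (2*2*(2 + 2))*(176/3) = -31 + (2*2*4)*(176/3) = -31 + 16*(176/3) = -31 + 2816/3 = 2723/3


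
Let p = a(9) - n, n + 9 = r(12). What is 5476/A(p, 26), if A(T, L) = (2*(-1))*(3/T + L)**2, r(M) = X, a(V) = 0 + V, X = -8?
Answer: -1850888/461041 ≈ -4.0146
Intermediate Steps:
a(V) = V
r(M) = -8
n = -17 (n = -9 - 8 = -17)
p = 26 (p = 9 - 1*(-17) = 9 + 17 = 26)
A(T, L) = -2*(L + 3/T)**2
5476/A(p, 26) = 5476/((-2*(3 + 26*26)**2/26**2)) = 5476/((-2*1/676*(3 + 676)**2)) = 5476/((-2*1/676*679**2)) = 5476/((-2*1/676*461041)) = 5476/(-461041/338) = 5476*(-338/461041) = -1850888/461041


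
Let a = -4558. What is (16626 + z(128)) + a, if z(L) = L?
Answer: 12196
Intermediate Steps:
(16626 + z(128)) + a = (16626 + 128) - 4558 = 16754 - 4558 = 12196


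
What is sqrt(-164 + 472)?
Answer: 2*sqrt(77) ≈ 17.550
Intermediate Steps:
sqrt(-164 + 472) = sqrt(308) = 2*sqrt(77)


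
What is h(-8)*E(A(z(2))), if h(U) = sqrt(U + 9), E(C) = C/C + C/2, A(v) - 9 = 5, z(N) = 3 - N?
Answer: 8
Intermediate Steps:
A(v) = 14 (A(v) = 9 + 5 = 14)
E(C) = 1 + C/2 (E(C) = 1 + C*(1/2) = 1 + C/2)
h(U) = sqrt(9 + U)
h(-8)*E(A(z(2))) = sqrt(9 - 8)*(1 + (1/2)*14) = sqrt(1)*(1 + 7) = 1*8 = 8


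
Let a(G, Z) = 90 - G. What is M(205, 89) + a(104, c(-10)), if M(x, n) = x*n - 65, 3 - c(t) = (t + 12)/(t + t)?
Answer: 18166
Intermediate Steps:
c(t) = 3 - (12 + t)/(2*t) (c(t) = 3 - (t + 12)/(t + t) = 3 - (12 + t)/(2*t))
M(x, n) = -65 + n*x (M(x, n) = n*x - 65 = -65 + n*x)
M(205, 89) + a(104, c(-10)) = (-65 + 89*205) + (90 - 1*104) = (-65 + 18245) + (90 - 104) = 18180 - 14 = 18166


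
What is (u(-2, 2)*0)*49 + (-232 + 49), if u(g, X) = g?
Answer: -183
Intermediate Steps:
(u(-2, 2)*0)*49 + (-232 + 49) = -2*0*49 + (-232 + 49) = 0*49 - 183 = 0 - 183 = -183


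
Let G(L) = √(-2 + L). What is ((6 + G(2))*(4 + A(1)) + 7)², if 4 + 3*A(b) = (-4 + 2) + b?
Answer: 441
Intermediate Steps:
A(b) = -2 + b/3 (A(b) = -4/3 + ((-4 + 2) + b)/3 = -4/3 + (-2 + b)/3 = -4/3 + (-⅔ + b/3) = -2 + b/3)
((6 + G(2))*(4 + A(1)) + 7)² = ((6 + √(-2 + 2))*(4 + (-2 + (⅓)*1)) + 7)² = ((6 + √0)*(4 + (-2 + ⅓)) + 7)² = ((6 + 0)*(4 - 5/3) + 7)² = (6*(7/3) + 7)² = (14 + 7)² = 21² = 441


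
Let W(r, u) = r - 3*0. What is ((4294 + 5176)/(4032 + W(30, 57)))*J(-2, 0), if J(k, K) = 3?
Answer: 4735/677 ≈ 6.9941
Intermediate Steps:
W(r, u) = r (W(r, u) = r + 0 = r)
((4294 + 5176)/(4032 + W(30, 57)))*J(-2, 0) = ((4294 + 5176)/(4032 + 30))*3 = (9470/4062)*3 = (9470*(1/4062))*3 = (4735/2031)*3 = 4735/677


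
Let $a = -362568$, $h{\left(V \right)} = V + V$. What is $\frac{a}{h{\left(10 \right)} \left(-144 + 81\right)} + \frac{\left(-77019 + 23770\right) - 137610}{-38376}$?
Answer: $\frac{393177553}{1343160} \approx 292.73$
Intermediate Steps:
$h{\left(V \right)} = 2 V$
$\frac{a}{h{\left(10 \right)} \left(-144 + 81\right)} + \frac{\left(-77019 + 23770\right) - 137610}{-38376} = - \frac{362568}{2 \cdot 10 \left(-144 + 81\right)} + \frac{\left(-77019 + 23770\right) - 137610}{-38376} = - \frac{362568}{20 \left(-63\right)} + \left(-53249 - 137610\right) \left(- \frac{1}{38376}\right) = - \frac{362568}{-1260} - - \frac{190859}{38376} = \left(-362568\right) \left(- \frac{1}{1260}\right) + \frac{190859}{38376} = \frac{30214}{105} + \frac{190859}{38376} = \frac{393177553}{1343160}$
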